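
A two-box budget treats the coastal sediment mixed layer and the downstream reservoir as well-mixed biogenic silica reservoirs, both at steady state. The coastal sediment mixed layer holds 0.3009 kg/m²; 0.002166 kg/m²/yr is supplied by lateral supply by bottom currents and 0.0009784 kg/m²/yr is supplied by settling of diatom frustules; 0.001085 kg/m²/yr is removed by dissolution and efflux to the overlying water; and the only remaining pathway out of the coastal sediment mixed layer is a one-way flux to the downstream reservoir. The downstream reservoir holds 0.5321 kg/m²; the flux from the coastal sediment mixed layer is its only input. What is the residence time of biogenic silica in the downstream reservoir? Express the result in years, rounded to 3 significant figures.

Balance the coastal sediment mixed layer: ΣF_in = 0.002166 + 0.0009784 = 0.0031444 kg/m²/yr.
Flux to the downstream reservoir = ΣF_in − (0.001085) = 0.0020594 kg/m²/yr.
At steady state the output of the downstream reservoir equals its input, 0.0020594 kg/m²/yr.
τ = M / F = 0.5321 / 0.0020594 = 258.4 yr.

258 yr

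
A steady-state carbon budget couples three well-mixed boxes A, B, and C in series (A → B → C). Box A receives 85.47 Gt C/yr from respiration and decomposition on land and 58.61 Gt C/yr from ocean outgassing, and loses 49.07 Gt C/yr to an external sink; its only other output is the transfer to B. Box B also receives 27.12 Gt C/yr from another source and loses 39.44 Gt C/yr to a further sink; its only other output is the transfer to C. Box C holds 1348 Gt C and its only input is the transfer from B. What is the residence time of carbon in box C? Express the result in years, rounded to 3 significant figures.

Box A: F(A→B) = (85.47 + 58.61) − 49.07 = 95.010 Gt C/yr.
Box B: F(B→C) = (95.010 + 27.12) − 39.44 = 82.690 Gt C/yr.
Box C throughput = its input = 82.690 Gt C/yr; τ = 1348 / 82.690 = 16.30 yr.

16.3 yr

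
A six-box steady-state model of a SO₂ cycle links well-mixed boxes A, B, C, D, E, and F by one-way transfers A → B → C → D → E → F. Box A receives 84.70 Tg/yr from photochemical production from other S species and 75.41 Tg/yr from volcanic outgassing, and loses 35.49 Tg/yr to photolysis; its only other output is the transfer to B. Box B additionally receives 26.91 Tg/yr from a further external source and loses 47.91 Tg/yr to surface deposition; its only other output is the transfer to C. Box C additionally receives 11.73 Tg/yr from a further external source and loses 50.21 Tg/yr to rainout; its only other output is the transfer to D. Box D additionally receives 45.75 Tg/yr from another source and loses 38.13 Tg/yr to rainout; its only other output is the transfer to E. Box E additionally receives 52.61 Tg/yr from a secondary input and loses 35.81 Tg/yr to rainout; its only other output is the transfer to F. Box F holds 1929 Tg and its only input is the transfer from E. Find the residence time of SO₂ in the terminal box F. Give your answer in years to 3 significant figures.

21.5 yr

Box A: F(A→B) = (84.70 + 75.41) − 35.49 = 124.62 Tg/yr.
Box B: F(B→C) = (124.62 + 26.91) − 47.91 = 103.62 Tg/yr.
Box C: F(C→D) = (103.62 + 11.73) − 50.21 = 65.140 Tg/yr.
Box D: F(D→E) = (65.140 + 45.75) − 38.13 = 72.760 Tg/yr.
Box E: F(E→F) = (72.760 + 52.61) − 35.81 = 89.560 Tg/yr.
Box F throughput = its input = 89.560 Tg/yr; τ = 1929 / 89.560 = 21.54 yr.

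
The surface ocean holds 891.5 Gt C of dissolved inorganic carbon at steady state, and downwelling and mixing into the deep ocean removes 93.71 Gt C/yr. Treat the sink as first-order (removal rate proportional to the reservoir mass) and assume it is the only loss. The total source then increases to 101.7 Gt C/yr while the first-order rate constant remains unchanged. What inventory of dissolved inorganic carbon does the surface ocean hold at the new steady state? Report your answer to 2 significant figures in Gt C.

970 Gt C

Rate constant k = F/M = 93.71 / 891.5 = 0.1051 yr⁻¹.
At the new steady state, source = k·M_new ⇒ M_new = 101.7 / 0.1051 = 967.5 Gt C.
(Equivalently M_new = M × F_new/F_old = 891.5 × 101.7/93.71.)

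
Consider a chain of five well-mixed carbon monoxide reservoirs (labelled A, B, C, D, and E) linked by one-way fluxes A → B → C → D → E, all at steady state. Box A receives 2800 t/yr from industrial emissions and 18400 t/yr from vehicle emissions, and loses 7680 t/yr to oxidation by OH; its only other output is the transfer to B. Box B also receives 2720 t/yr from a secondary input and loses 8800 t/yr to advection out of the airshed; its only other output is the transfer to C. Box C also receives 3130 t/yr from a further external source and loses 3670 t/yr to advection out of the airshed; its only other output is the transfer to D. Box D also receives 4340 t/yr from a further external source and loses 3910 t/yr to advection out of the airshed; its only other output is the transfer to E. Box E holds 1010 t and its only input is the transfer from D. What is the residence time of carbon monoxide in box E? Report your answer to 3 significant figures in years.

Box A: F(A→B) = (2800 + 18400) − 7680 = 13520 t/yr.
Box B: F(B→C) = (13520 + 2720) − 8800 = 7440.0 t/yr.
Box C: F(C→D) = (7440.0 + 3130) − 3670 = 6900.0 t/yr.
Box D: F(D→E) = (6900.0 + 4340) − 3910 = 7330.0 t/yr.
Box E throughput = its input = 7330.0 t/yr; τ = 1010 / 7330.0 = 0.1378 yr.

0.138 yr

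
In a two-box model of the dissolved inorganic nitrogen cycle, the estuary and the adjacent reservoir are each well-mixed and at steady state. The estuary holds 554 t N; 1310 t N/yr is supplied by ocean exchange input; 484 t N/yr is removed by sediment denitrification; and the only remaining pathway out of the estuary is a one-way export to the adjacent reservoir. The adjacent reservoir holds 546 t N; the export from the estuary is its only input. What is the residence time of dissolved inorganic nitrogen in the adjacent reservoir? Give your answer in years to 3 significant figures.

0.661 yr

Balance the estuary: ΣF_in = 1310.0 t N/yr.
Export to the adjacent reservoir = ΣF_in − (484) = 826.00 t N/yr.
At steady state the output of the adjacent reservoir equals its input, 826.00 t N/yr.
τ = M / F = 546 / 826.00 = 0.6610 yr.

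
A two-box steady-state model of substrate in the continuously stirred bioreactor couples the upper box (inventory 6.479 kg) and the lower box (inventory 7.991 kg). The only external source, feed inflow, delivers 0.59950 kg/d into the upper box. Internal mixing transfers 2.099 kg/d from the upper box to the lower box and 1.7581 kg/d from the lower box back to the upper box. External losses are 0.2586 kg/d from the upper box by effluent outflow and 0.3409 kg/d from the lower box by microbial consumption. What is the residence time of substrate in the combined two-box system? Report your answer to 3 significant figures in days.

Residence time in the combined system uses the total inventory and the total *external* removal — internal exchanges between the two boxes cancel.
M_total = 6.479 + 7.991 = 14.470 kg.
ΣF_external_out = 0.2586 + 0.3409 = 0.59950 kg/d.
τ = M_total / ΣF_ext = 14.470 / 0.59950 = 24.14 d.

24.1 d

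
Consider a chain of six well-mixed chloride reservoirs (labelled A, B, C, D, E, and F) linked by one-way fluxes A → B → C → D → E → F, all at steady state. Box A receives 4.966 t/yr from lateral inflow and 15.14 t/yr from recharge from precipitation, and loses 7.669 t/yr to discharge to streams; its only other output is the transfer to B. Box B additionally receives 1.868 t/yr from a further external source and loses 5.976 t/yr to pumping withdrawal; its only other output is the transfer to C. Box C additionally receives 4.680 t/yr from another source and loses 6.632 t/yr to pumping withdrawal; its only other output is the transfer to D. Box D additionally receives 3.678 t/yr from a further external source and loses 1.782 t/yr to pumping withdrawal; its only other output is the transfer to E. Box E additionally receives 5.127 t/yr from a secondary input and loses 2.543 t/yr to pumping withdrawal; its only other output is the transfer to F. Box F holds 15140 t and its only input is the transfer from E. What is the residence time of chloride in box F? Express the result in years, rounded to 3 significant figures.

1390 yr

Box A: F(A→B) = (4.966 + 15.14) − 7.669 = 12.437 t/yr.
Box B: F(B→C) = (12.437 + 1.868) − 5.976 = 8.3290 t/yr.
Box C: F(C→D) = (8.3290 + 4.680) − 6.632 = 6.3770 t/yr.
Box D: F(D→E) = (6.3770 + 3.678) − 1.782 = 8.2730 t/yr.
Box E: F(E→F) = (8.2730 + 5.127) − 2.543 = 10.857 t/yr.
Box F throughput = its input = 10.857 t/yr; τ = 15140 / 10.857 = 1394 yr.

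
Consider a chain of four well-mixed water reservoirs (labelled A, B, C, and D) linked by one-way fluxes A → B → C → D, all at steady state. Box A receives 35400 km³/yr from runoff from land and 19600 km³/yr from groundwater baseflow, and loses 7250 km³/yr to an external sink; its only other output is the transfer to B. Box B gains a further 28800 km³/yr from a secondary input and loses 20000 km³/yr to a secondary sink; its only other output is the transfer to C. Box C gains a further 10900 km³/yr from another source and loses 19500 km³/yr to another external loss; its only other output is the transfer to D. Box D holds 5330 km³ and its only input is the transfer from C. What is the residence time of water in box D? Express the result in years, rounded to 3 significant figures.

0.111 yr

Box A: F(A→B) = (35400 + 19600) − 7250 = 47750 km³/yr.
Box B: F(B→C) = (47750 + 28800) − 20000 = 56550 km³/yr.
Box C: F(C→D) = (56550 + 10900) − 19500 = 47950 km³/yr.
Box D throughput = its input = 47950 km³/yr; τ = 5330 / 47950 = 0.1112 yr.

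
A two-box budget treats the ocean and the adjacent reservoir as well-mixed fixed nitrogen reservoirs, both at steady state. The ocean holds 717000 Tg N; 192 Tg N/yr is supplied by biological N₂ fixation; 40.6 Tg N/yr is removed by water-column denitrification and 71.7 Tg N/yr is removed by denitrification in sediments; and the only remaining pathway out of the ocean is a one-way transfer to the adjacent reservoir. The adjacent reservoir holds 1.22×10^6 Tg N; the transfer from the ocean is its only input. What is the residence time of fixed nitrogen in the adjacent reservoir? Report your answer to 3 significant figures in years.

Balance the ocean: ΣF_in = 192.00 Tg N/yr.
Transfer to the adjacent reservoir = ΣF_in − (40.6 + 71.7) = 79.700 Tg N/yr.
At steady state the output of the adjacent reservoir equals its input, 79.700 Tg N/yr.
τ = M / F = 1.22×10^6 / 79.700 = 15310 yr.

15300 yr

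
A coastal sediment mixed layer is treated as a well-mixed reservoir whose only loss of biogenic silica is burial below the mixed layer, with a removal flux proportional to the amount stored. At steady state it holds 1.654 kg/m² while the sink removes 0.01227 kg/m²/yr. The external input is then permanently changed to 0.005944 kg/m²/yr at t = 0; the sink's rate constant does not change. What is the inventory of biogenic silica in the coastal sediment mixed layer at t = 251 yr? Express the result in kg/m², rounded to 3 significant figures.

Residence time τ = M₀/F₀ = 134.8 yr. The eventual steady state is M_∞ = M₀·(F₁/F₀) = 1.654 × 0.005944/0.01227 = 0.80125 kg/m².
The anomaly ΔM(t) = M(t) − M_∞ decays as ΔM₀·e^(−t/τ) with ΔM₀ = 1.654 − 0.80125 = 0.8527 kg/m².
At t = 251 yr, e^(−t/τ) = e^(−1.862) = 0.1554, so ΔM = 0.1325 kg/m² and M = 0.80125 + 0.1325 = 0.93374 kg/m².

0.934 kg/m²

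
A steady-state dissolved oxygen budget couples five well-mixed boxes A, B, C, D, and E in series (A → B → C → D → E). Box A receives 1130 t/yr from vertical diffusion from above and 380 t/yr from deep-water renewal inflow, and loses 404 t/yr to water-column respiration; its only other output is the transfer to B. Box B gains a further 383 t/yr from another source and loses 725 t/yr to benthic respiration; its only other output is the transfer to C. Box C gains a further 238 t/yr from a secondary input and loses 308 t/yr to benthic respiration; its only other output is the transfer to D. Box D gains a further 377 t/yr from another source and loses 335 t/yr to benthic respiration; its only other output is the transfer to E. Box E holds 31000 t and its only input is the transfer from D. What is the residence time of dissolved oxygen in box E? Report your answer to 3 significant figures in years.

42.1 yr

Box A: F(A→B) = (1130 + 380) − 404 = 1106.0 t/yr.
Box B: F(B→C) = (1106.0 + 383) − 725 = 764.00 t/yr.
Box C: F(C→D) = (764.00 + 238) − 308 = 694.00 t/yr.
Box D: F(D→E) = (694.00 + 377) − 335 = 736.00 t/yr.
Box E throughput = its input = 736.00 t/yr; τ = 31000 / 736.00 = 42.12 yr.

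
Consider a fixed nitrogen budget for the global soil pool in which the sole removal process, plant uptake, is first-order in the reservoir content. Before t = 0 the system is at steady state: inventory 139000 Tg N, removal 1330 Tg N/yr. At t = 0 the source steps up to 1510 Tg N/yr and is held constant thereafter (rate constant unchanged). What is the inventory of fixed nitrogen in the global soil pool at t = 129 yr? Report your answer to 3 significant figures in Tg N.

The sink rate constant is k = F₀/M₀ = 1330/139000 = 0.009568 yr⁻¹.
Solving dM/dt = F₁ − kM with M(0) = M₀ gives M(t) = F₁/k + (M₀ − F₁/k)·e^(−kt).
F₁/k = 1510/0.009568 = 157810 Tg N; kt = 0.009568 × 129 = 1.234, e^(−kt) = 0.2910.
M(129) = 157810 + (139000 − 157810) × 0.2910 = 157810 − 5475 = 152340 Tg N.

152000 Tg N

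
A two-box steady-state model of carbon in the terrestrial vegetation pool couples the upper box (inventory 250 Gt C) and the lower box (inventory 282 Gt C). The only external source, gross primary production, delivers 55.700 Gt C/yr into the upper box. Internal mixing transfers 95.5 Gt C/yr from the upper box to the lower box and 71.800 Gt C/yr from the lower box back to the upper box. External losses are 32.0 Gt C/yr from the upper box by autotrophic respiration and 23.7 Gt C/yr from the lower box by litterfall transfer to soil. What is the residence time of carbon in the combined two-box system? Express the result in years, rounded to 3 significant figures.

9.55 yr

Residence time in the combined system uses the total inventory and the total *external* removal — internal exchanges between the two boxes cancel.
M_total = 250 + 282 = 532.00 Gt C.
ΣF_external_out = 32.0 + 23.7 = 55.700 Gt C/yr.
τ = M_total / ΣF_ext = 532.00 / 55.700 = 9.551 yr.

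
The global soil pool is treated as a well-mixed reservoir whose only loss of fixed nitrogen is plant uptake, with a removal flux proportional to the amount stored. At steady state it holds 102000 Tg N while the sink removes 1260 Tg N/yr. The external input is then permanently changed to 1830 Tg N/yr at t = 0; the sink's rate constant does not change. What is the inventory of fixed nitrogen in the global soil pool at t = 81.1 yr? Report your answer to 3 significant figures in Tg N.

Residence time τ = M₀/F₀ = 80.95 yr. The eventual steady state is M_∞ = M₀·(F₁/F₀) = 102000 × 1830/1260 = 148140 Tg N.
The anomaly ΔM(t) = M(t) − M_∞ decays as ΔM₀·e^(−t/τ) with ΔM₀ = 102000 − 148140 = −46140 Tg N.
At t = 81.1 yr, e^(−t/τ) = e^(−1.002) = 0.3672, so ΔM = −16940 Tg N and M = 148140 − 16940 = 131200 Tg N.

131000 Tg N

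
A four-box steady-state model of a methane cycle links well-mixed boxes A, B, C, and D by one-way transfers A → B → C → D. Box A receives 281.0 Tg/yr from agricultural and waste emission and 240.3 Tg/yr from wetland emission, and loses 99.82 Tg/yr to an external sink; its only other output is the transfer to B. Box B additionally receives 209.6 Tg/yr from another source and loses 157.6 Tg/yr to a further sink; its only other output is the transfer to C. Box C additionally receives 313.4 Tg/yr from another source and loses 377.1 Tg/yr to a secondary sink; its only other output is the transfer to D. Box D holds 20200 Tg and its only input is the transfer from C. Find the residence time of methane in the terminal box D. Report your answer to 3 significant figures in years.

Box A: F(A→B) = (281.0 + 240.3) − 99.82 = 421.48 Tg/yr.
Box B: F(B→C) = (421.48 + 209.6) − 157.6 = 473.48 Tg/yr.
Box C: F(C→D) = (473.48 + 313.4) − 377.1 = 409.78 Tg/yr.
Box D throughput = its input = 409.78 Tg/yr; τ = 20200 / 409.78 = 49.29 yr.

49.3 yr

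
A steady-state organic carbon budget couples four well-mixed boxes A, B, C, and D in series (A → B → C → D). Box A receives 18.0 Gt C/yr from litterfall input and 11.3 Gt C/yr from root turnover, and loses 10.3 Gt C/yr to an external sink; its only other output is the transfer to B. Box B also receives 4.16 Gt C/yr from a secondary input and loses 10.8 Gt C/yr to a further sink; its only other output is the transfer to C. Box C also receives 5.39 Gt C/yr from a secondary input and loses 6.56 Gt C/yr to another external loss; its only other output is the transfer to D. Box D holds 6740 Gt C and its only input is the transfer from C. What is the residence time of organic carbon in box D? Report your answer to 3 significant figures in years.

602 yr

Box A: F(A→B) = (18.0 + 11.3) − 10.3 = 19.000 Gt C/yr.
Box B: F(B→C) = (19.000 + 4.16) − 10.8 = 12.360 Gt C/yr.
Box C: F(C→D) = (12.360 + 5.39) − 6.56 = 11.190 Gt C/yr.
Box D throughput = its input = 11.190 Gt C/yr; τ = 6740 / 11.190 = 602.3 yr.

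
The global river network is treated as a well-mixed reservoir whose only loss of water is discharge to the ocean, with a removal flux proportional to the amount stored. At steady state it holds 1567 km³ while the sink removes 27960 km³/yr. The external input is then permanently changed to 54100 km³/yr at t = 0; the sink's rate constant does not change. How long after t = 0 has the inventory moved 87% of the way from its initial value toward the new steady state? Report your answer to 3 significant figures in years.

τ = M₀/F₀ = 1567/27960 = 0.05604 yr.
The remaining gap fraction is e^(−t/τ); 87% covered ⇒ e^(−t/τ) = 0.130.
t = −τ ln(0.130) = 0.05604 × 2.040 = 0.1143 yr.

0.114 yr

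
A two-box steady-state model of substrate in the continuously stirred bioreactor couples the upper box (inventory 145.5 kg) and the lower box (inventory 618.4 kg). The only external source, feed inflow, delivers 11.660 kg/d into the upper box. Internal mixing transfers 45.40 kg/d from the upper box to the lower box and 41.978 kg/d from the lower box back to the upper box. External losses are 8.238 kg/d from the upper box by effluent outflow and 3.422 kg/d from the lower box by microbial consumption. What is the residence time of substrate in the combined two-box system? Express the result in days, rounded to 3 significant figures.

65.5 d

Treat the two boxes together as one reservoir: the mixing fluxes between them are internal recycling, so τ = ΣM / Σ(external losses).
M_total = 145.5 + 618.4 = 763.90 kg.
ΣF_external_out = 8.238 + 3.422 = 11.660 kg/d.
τ = M_total / ΣF_ext = 763.90 / 11.660 = 65.51 d.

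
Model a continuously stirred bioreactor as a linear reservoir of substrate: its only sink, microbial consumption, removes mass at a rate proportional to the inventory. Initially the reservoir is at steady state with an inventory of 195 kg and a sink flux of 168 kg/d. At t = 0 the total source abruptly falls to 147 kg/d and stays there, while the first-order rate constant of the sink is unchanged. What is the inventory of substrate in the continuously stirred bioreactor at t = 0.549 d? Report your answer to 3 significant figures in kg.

186 kg

Residence time τ = M₀/F₀ = 1.161 d. The eventual steady state is M_∞ = M₀·(F₁/F₀) = 195 × 147/168 = 170.62 kg.
The anomaly ΔM(t) = M(t) − M_∞ decays as ΔM₀·e^(−t/τ) with ΔM₀ = 195 − 170.62 = 24.38 kg.
At t = 0.549 d, e^(−t/τ) = e^(−0.4730) = 0.6231, so ΔM = 15.19 kg and M = 170.62 + 15.19 = 185.81 kg.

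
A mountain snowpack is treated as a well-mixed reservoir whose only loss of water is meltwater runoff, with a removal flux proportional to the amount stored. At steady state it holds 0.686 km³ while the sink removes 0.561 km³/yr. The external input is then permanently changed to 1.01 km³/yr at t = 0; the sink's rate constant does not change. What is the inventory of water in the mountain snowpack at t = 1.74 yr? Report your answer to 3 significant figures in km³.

1.10 km³

τ = M₀/F₀ = 0.686/0.561 = 1.223 yr; rate constant k = 1/τ.
New steady state M_∞ = F₁/k = F₁·τ = 1.01 × 1.223 = 1.2350 km³.
M(t) = M_∞ + (M₀ − M_∞)·e^(−t/τ); t/τ = 1.74/1.223 = 1.423, so e^(−t/τ) = 0.2410.
M(t) = 1.2350 − 0.5490 × 0.2410 = 1.1027 km³.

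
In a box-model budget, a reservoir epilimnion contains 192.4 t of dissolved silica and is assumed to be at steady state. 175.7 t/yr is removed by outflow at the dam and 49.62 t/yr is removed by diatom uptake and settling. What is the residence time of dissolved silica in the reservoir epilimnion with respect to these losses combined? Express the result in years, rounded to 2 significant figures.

Total removal = 175.7 + 49.62 = 225.32 t/yr.
τ = M / ΣF_out = 192.4 / 225.32 = 0.8539 yr.

0.85 yr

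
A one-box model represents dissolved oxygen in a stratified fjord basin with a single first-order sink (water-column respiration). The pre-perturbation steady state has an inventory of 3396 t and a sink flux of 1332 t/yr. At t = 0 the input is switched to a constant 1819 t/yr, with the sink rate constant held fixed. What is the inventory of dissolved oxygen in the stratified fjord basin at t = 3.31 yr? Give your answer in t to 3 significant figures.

The sink rate constant is k = F₀/M₀ = 1332/3396 = 0.3922 yr⁻¹.
Solving dM/dt = F₁ − kM with M(0) = M₀ gives M(t) = F₁/k + (M₀ − F₁/k)·e^(−kt).
F₁/k = 1819/0.3922 = 4637.6 t; kt = 0.3922 × 3.31 = 1.298, e^(−kt) = 0.2730.
M(3.31) = 4637.6 + (3396 − 4637.6) × 0.2730 = 4637.6 − 339.0 = 4298.7 t.

4300 t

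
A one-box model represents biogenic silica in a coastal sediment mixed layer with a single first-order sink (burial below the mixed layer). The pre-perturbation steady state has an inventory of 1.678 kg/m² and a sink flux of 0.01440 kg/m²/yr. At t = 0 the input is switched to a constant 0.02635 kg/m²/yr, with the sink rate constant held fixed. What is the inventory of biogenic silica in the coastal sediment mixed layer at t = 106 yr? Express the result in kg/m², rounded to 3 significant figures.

The sink rate constant is k = F₀/M₀ = 0.01440/1.678 = 0.008582 yr⁻¹.
Solving dM/dt = F₁ − kM with M(0) = M₀ gives M(t) = F₁/k + (M₀ − F₁/k)·e^(−kt).
F₁/k = 0.02635/0.008582 = 3.0705 kg/m²; kt = 0.008582 × 106 = 0.9097, e^(−kt) = 0.4027.
M(106) = 3.0705 + (1.678 − 3.0705) × 0.4027 = 3.0705 − 0.5607 = 2.5098 kg/m².

2.51 kg/m²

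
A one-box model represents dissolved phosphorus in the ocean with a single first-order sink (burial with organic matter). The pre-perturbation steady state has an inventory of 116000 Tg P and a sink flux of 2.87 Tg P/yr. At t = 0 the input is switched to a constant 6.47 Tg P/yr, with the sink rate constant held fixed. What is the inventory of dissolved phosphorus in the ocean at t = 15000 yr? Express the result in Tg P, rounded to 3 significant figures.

161000 Tg P

τ = M₀/F₀ = 116000/2.87 = 40420 yr; rate constant k = 1/τ.
New steady state M_∞ = F₁/k = F₁·τ = 6.47 × 40420 = 261510 Tg P.
M(t) = M_∞ + (M₀ − M_∞)·e^(−t/τ); t/τ = 15000/40420 = 0.3711, so e^(−t/τ) = 0.6900.
M(t) = 261510 − 145500 × 0.6900 = 161110 Tg P.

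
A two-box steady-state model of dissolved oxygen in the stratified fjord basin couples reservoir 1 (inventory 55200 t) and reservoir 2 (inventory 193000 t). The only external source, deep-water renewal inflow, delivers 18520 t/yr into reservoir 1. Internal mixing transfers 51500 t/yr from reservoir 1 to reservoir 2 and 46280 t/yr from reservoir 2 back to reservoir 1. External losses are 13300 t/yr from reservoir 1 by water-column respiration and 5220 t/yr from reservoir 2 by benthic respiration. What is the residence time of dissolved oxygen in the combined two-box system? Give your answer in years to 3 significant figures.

Residence time in the combined system uses the total inventory and the total *external* removal — internal exchanges between the two boxes cancel.
M_total = 55200 + 193000 = 248200 t.
ΣF_external_out = 13300 + 5220 = 18520 t/yr.
τ = M_total / ΣF_ext = 248200 / 18520 = 13.40 yr.

13.4 yr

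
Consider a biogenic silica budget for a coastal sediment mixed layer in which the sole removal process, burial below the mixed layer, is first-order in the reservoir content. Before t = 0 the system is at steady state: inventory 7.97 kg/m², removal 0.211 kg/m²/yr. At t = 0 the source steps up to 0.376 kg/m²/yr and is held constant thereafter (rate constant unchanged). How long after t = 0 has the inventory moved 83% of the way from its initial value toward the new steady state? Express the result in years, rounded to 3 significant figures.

τ = M₀/F₀ = 7.97/0.211 = 37.77 yr.
The remaining gap fraction is e^(−t/τ); 83% covered ⇒ e^(−t/τ) = 0.170.
t = −τ ln(0.170) = 37.77 × 1.772 = 66.93 yr.

66.9 yr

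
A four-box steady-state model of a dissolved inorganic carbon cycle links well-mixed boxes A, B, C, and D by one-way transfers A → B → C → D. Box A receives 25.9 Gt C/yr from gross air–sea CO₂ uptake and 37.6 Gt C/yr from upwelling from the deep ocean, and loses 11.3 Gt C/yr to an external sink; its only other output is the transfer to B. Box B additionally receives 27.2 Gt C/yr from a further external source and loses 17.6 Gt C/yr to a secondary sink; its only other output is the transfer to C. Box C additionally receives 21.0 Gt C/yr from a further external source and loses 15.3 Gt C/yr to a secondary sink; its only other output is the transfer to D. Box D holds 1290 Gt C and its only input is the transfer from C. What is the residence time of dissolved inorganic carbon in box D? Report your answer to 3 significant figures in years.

Box A: F(A→B) = (25.9 + 37.6) − 11.3 = 52.200 Gt C/yr.
Box B: F(B→C) = (52.200 + 27.2) − 17.6 = 61.800 Gt C/yr.
Box C: F(C→D) = (61.800 + 21.0) − 15.3 = 67.500 Gt C/yr.
Box D throughput = its input = 67.500 Gt C/yr; τ = 1290 / 67.500 = 19.11 yr.

19.1 yr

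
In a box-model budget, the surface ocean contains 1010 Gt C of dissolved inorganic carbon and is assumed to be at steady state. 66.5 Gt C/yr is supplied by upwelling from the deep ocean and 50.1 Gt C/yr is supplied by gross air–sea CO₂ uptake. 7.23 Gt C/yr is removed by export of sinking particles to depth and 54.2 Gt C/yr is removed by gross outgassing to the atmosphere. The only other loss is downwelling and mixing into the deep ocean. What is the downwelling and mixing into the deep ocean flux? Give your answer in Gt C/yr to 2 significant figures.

At steady state ΣF_in = ΣF_out.
ΣF_in = 66.5 + 50.1 = 116.60 Gt C/yr.
Downwelling and mixing into the deep ocean flux = ΣF_in − (7.23 + 54.2) = 116.60 − 61.43 = 55.17 Gt C/yr.

55 Gt C/yr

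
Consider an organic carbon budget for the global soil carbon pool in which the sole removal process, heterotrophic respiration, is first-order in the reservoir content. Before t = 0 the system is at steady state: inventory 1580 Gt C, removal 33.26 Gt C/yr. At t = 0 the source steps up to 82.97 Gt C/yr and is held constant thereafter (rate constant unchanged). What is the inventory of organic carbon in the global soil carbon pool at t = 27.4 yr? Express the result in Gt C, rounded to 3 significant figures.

2620 Gt C

The sink rate constant is k = F₀/M₀ = 33.26/1580 = 0.02105 yr⁻¹.
Solving dM/dt = F₁ − kM with M(0) = M₀ gives M(t) = F₁/k + (M₀ − F₁/k)·e^(−kt).
F₁/k = 82.97/0.02105 = 3941.4 Gt C; kt = 0.02105 × 27.4 = 0.5768, e^(−kt) = 0.5617.
M(27.4) = 3941.4 + (1580 − 3941.4) × 0.5617 = 3941.4 − 1326 = 2615.0 Gt C.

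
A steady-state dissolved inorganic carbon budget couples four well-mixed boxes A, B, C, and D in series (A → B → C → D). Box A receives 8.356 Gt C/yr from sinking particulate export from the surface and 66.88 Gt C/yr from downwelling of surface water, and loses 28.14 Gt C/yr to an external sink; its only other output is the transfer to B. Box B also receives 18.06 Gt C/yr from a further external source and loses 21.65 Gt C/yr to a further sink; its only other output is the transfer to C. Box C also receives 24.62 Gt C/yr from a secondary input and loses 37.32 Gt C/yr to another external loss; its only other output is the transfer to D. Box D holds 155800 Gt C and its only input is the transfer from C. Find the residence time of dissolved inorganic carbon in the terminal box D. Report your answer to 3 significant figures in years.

5060 yr

Box A: F(A→B) = (8.356 + 66.88) − 28.14 = 47.096 Gt C/yr.
Box B: F(B→C) = (47.096 + 18.06) − 21.65 = 43.506 Gt C/yr.
Box C: F(C→D) = (43.506 + 24.62) − 37.32 = 30.806 Gt C/yr.
Box D throughput = its input = 30.806 Gt C/yr; τ = 155800 / 30.806 = 5057 yr.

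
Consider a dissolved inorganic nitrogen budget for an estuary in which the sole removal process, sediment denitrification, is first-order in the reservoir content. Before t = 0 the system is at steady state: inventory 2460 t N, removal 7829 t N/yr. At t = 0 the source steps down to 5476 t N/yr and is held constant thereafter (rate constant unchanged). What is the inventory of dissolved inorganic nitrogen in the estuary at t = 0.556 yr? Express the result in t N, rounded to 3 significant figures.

1850 t N

τ = M₀/F₀ = 2460/7829 = 0.3142 yr; rate constant k = 1/τ.
New steady state M_∞ = F₁/k = F₁·τ = 5476 × 0.3142 = 1720.6 t N.
M(t) = M_∞ + (M₀ − M_∞)·e^(−t/τ); t/τ = 0.556/0.3142 = 1.769, so e^(−t/τ) = 0.1704.
M(t) = 1720.6 + 739.4 × 0.1704 = 1846.7 t N.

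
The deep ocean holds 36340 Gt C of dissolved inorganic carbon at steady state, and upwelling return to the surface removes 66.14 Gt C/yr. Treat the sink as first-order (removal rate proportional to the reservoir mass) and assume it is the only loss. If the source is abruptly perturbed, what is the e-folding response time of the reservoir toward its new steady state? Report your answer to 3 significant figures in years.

549 yr

For a linear reservoir the response time equals the residence time τ = M/F.
τ = 36340 / 66.14 = 549.4 yr.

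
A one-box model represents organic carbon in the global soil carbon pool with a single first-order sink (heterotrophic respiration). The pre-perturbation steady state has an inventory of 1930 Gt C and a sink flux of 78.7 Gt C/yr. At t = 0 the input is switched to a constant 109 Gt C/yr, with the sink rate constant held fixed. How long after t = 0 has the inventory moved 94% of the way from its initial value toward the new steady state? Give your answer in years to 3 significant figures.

69.0 yr

τ = M₀/F₀ = 1930/78.7 = 24.52 yr.
The remaining gap fraction is e^(−t/τ); 94% covered ⇒ e^(−t/τ) = 0.0600.
t = −τ ln(0.0600) = 24.52 × 2.813 = 68.99 yr.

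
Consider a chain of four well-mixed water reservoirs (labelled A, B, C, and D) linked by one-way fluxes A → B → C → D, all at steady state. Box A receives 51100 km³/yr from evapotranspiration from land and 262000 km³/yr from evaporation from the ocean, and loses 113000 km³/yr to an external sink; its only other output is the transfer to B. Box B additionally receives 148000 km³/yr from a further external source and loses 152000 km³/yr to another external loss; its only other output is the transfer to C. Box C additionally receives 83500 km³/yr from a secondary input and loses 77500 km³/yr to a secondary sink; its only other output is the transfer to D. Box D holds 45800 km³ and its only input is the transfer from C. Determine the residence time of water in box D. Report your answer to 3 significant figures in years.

0.227 yr

Box A: F(A→B) = (51100 + 262000) − 113000 = 200100 km³/yr.
Box B: F(B→C) = (200100 + 148000) − 152000 = 196100 km³/yr.
Box C: F(C→D) = (196100 + 83500) − 77500 = 202100 km³/yr.
Box D throughput = its input = 202100 km³/yr; τ = 45800 / 202100 = 0.2266 yr.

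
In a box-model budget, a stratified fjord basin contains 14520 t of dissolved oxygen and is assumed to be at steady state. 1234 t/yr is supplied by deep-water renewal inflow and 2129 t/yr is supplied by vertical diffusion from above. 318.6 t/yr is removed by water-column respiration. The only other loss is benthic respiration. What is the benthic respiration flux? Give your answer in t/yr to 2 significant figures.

3000 t/yr

At steady state ΣF_in = ΣF_out.
ΣF_in = 1234 + 2129 = 3363.0 t/yr.
Benthic respiration flux = ΣF_in − (318.6) = 3363.0 − 318.6 = 3044 t/yr.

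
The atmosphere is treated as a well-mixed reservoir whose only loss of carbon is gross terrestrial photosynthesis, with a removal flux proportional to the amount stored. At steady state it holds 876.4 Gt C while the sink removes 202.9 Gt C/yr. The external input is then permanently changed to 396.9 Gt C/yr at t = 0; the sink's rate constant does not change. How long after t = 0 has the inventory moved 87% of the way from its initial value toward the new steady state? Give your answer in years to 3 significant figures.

τ = M₀/F₀ = 876.4/202.9 = 4.319 yr.
The remaining gap fraction is e^(−t/τ); 87% covered ⇒ e^(−t/τ) = 0.130.
t = −τ ln(0.130) = 4.319 × 2.040 = 8.812 yr.

8.81 yr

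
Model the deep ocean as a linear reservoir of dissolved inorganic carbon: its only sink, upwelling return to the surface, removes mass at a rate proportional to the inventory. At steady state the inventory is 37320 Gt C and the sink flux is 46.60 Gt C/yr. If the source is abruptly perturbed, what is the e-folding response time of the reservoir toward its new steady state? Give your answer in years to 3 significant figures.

For a linear reservoir the response time equals the residence time τ = M/F.
τ = 37320 / 46.60 = 800.9 yr.

801 yr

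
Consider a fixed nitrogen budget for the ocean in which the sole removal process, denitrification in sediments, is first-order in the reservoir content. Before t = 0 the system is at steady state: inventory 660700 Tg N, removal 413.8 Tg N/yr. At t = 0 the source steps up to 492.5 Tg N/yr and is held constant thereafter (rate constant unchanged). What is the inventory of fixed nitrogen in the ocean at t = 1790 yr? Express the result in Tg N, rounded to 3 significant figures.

The sink rate constant is k = F₀/M₀ = 413.8/660700 = 0.0006263 yr⁻¹.
Solving dM/dt = F₁ − kM with M(0) = M₀ gives M(t) = F₁/k + (M₀ − F₁/k)·e^(−kt).
F₁/k = 492.5/0.0006263 = 786360 Tg N; kt = 0.0006263 × 1790 = 1.121, e^(−kt) = 0.3259.
M(1790) = 786360 + (660700 − 786360) × 0.3259 = 786360 − 40950 = 745400 Tg N.

745000 Tg N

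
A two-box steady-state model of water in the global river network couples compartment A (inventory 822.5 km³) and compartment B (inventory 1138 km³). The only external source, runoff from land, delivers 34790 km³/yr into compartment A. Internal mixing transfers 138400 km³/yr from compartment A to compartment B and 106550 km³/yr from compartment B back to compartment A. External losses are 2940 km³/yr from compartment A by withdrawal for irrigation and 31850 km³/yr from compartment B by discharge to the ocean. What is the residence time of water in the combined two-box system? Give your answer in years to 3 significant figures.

Residence time in the combined system uses the total inventory and the total *external* removal — internal exchanges between the two boxes cancel.
M_total = 822.5 + 1138 = 1960.5 km³.
ΣF_external_out = 2940 + 31850 = 34790 km³/yr.
τ = M_total / ΣF_ext = 1960.5 / 34790 = 0.05635 yr.

0.0564 yr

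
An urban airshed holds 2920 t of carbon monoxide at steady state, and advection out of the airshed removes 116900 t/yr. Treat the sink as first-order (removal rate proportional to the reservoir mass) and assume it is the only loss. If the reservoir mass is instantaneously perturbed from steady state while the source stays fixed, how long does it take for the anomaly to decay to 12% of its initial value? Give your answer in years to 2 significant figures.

For a linear reservoir the anomaly decays as exp(−t/τ) with τ = M/F = 2920/116900 = 0.02498 yr.
exp(−t/τ) = 0.12 ⇒ t = −τ ln(0.12) = 0.02498 × 2.120 = 0.05296 yr.

0.053 yr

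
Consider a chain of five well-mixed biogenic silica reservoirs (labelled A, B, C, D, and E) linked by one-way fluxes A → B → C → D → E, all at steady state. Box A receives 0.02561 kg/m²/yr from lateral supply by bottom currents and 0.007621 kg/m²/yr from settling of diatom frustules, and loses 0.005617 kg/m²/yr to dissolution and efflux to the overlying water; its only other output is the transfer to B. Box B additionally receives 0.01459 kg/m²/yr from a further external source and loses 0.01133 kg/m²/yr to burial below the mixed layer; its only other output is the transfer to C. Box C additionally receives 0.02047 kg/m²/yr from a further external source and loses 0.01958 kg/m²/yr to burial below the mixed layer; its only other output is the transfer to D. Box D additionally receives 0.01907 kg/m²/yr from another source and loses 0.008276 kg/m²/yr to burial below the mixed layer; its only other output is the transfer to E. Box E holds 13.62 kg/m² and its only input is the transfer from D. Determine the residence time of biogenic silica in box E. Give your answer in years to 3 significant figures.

320 yr

Box A: F(A→B) = (0.02561 + 0.007621) − 0.005617 = 0.027614 kg/m²/yr.
Box B: F(B→C) = (0.027614 + 0.01459) − 0.01133 = 0.030874 kg/m²/yr.
Box C: F(C→D) = (0.030874 + 0.02047) − 0.01958 = 0.031764 kg/m²/yr.
Box D: F(D→E) = (0.031764 + 0.01907) − 0.008276 = 0.042558 kg/m²/yr.
Box E throughput = its input = 0.042558 kg/m²/yr; τ = 13.62 / 0.042558 = 320.0 yr.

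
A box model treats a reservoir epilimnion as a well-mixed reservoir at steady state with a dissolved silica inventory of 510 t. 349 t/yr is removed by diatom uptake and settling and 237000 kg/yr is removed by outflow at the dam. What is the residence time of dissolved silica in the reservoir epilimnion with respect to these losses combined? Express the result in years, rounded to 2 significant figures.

Convert the outflow at the dam flux: 237000 kg/yr = 237.0 t/yr.
Total removal = 349.0 + 237.0 = 586.00 t/yr.
τ = M / ΣF_out = 510 / 586.00 = 0.8703 yr.

0.87 yr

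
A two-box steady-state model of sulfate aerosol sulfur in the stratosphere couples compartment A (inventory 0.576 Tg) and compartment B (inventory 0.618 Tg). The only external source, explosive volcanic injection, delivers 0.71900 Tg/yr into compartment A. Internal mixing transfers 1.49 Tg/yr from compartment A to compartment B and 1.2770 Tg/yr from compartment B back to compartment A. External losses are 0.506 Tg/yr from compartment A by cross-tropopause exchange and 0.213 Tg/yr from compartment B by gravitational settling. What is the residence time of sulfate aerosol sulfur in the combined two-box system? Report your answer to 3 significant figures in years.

1.66 yr

Treat the two boxes together as one reservoir: the mixing fluxes between them are internal recycling, so τ = ΣM / Σ(external losses).
M_total = 0.576 + 0.618 = 1.1940 Tg.
ΣF_external_out = 0.506 + 0.213 = 0.71900 Tg/yr.
τ = M_total / ΣF_ext = 1.1940 / 0.71900 = 1.661 yr.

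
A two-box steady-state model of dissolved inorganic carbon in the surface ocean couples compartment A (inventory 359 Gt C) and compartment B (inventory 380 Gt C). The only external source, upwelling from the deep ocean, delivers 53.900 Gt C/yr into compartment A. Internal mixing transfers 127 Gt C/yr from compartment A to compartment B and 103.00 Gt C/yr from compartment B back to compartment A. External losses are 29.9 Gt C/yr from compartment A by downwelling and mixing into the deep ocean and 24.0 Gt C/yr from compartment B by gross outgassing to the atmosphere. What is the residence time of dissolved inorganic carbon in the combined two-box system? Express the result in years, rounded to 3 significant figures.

13.7 yr

Residence time in the combined system uses the total inventory and the total *external* removal — internal exchanges between the two boxes cancel.
M_total = 359 + 380 = 739.00 Gt C.
ΣF_external_out = 29.9 + 24.0 = 53.900 Gt C/yr.
τ = M_total / ΣF_ext = 739.00 / 53.900 = 13.71 yr.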